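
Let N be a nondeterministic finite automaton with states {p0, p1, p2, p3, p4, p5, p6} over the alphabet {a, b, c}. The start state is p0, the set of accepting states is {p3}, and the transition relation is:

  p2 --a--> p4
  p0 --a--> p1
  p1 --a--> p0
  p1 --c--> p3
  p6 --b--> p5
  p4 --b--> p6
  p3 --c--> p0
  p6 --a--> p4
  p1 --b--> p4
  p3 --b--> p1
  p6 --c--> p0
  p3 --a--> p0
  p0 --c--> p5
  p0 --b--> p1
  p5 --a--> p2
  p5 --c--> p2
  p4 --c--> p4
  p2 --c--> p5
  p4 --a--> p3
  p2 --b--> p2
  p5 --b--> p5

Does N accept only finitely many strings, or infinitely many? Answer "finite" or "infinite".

State p0 is reachable from the start and can reach an accepting state, and it lies on the cycle p0 → p1 → p0.
Traversing that cycle any number of times yields accepted strings of unbounded length, so the language is infinite.

infinite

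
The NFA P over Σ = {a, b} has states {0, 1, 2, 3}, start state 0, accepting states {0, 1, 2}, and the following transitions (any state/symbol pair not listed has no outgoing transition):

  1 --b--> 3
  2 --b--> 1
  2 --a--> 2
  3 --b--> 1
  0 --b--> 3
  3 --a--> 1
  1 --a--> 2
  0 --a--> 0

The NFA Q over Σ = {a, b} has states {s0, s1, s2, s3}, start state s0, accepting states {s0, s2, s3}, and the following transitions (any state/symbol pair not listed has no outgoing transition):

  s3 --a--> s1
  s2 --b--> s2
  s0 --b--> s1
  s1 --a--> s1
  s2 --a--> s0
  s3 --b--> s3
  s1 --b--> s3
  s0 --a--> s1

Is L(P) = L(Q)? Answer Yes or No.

The string a is accepted by P but rejected by Q.
So L(P) ≠ L(Q).

No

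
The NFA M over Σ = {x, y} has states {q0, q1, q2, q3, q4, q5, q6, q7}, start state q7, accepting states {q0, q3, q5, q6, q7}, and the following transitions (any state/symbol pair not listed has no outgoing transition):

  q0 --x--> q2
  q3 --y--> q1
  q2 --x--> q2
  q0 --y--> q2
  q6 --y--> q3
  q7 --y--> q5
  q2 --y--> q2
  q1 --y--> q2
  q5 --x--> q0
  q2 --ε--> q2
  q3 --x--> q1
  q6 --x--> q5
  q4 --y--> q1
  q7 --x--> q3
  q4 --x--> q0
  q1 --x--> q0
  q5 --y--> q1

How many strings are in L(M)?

The useful subgraph on states {q0, q1, q3, q5, q7} is acyclic, so L(M) is finite; the longest accepting path visits 4 useful states, giving maximum string length 3.
Counting accepting paths from q7 by length: 1 of length 0, 2 of length 1, 1 of length 2, 3 of length 3. Total 7.

7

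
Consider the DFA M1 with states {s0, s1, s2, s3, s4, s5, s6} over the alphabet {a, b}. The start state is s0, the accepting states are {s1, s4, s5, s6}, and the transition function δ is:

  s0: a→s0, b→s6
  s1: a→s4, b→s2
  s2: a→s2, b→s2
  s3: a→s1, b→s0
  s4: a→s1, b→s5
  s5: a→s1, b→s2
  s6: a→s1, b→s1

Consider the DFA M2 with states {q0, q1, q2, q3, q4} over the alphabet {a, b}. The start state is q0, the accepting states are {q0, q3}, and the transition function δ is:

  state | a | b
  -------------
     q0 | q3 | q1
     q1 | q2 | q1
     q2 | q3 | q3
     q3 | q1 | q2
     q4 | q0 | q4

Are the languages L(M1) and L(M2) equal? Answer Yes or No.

The string b is accepted by M1 but rejected by M2.
So L(M1) ≠ L(M2).

No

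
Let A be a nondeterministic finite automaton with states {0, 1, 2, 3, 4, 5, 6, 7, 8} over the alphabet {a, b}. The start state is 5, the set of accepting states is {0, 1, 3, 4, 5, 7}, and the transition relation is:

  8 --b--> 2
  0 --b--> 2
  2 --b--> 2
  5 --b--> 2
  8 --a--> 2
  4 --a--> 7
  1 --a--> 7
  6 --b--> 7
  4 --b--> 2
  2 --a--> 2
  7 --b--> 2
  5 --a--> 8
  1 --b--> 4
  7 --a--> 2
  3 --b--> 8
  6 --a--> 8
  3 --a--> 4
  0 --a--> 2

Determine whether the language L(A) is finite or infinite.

finite

The useful states (reachable from 5 and able to reach an accepting state) are {5}.
Restricted to these states the transition graph has no cycle, so every accepting path has bounded length and L is finite.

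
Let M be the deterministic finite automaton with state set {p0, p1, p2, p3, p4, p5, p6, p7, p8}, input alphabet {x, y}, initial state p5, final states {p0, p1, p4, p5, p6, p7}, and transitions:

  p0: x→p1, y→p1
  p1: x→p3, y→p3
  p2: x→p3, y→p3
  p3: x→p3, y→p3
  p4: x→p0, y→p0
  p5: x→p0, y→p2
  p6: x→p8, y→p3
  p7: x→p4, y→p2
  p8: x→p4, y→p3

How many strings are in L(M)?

The useful subgraph on states {p0, p1, p5} is acyclic, so L(M) is finite; the longest accepting path visits 3 useful states, giving maximum string length 2.
Counting accepting paths from p5 by length: 1 of length 0, 1 of length 1, 2 of length 2. Total 4.

4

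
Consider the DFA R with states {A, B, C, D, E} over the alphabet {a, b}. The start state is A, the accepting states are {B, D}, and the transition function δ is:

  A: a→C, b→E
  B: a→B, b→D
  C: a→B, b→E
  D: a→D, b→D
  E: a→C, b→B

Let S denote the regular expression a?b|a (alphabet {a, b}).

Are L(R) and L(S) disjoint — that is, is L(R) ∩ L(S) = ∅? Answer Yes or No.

Yes

Converting the expression S to a DFA (subset construction, then merging equivalent states) gives the minimal DFA with states {s0, s1, s2, s3}, start state s0, accepting states {s1, s2} and transitions s0: a→s1, b→s2; s1: a→s3, b→s2; s2: a→s3, b→s3; s3: a→s3, b→s3.
Exploring the product automaton R × S from the start pair (A, s0), following both machines on each input symbol, reaches 7 state pairs: (A, s0), (C, s1), (E, s2), (B, s3), (C, s3), (D, s3), (E, s3).
R accepts in {B, D} and S accepts in {s1, s2}; no reachable pair has both components accepting, so no string drives both machines to acceptance simultaneously and L(R) ∩ L(S) = ∅.
So no string is accepted by both, and the intersection is empty.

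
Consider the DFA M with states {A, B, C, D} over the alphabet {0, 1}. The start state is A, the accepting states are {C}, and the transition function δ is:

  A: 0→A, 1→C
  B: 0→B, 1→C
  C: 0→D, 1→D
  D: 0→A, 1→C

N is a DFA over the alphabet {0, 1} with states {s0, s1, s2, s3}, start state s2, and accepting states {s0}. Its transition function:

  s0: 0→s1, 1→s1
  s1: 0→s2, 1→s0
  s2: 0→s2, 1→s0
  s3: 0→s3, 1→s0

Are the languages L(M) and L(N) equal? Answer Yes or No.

Exploring the product automaton M × N from the start pair (A, s2), following both machines on each input symbol, reaches 3 state pairs: (A, s2), (C, s0), (D, s1).
M accepts in {C} and N accepts in {s0}. In every reachable pair the two components are either both accepting — (C, s0) — or both non-accepting, so no string is accepted by exactly one of the machines: L(M) \ L(N) and L(N) \ L(M) are both empty.
Hence every string is accepted by M iff it is accepted by N, and the two languages coincide.

Yes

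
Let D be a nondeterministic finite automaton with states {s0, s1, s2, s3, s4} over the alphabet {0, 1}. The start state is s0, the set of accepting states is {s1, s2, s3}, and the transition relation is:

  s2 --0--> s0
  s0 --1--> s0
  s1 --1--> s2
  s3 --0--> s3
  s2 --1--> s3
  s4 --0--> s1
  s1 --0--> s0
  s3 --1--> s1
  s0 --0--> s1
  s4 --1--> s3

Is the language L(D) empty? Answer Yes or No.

The string 0 is accepted: the run s0 → s1 ends in the accepting state s1.
Since at least one string is accepted, L(D) is not empty.

No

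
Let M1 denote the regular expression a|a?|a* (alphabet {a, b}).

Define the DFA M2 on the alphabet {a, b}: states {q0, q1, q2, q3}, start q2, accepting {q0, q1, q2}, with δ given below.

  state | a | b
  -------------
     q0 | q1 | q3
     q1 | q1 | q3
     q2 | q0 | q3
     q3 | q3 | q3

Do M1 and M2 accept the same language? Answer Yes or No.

Converting the expression M1 to a DFA (subset construction, then merging equivalent states) gives the minimal DFA with states {r0, r1}, start state r0, accepting states {r0} and transitions r0: a→r0, b→r1; r1: a→r1, b→r1.
Exploring the product automaton M1 × M2 from the start pair (r0, q2), following both machines on each input symbol, reaches 4 state pairs: (r0, q2), (r0, q0), (r1, q3), (r0, q1).
M1 accepts in {r0} and M2 accepts in {q0, q1, q2}. In every reachable pair the two components are either both accepting — (r0, q2), (r0, q0), (r0, q1) — or both non-accepting, so no string is accepted by exactly one of the machines: L(M1) \ L(M2) and L(M2) \ L(M1) are both empty.
Hence every string is accepted by M1 iff it is accepted by M2, and the two languages coincide.

Yes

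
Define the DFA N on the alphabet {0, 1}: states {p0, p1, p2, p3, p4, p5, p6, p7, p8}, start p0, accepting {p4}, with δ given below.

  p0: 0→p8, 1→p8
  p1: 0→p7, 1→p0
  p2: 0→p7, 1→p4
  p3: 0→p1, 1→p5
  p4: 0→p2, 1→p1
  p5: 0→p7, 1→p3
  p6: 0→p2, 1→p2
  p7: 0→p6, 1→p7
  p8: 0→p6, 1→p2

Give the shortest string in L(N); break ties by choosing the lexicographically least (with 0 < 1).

011

A breadth-first search from p0 reaches an accepting state first via the path p0 → p8 → p2 → p4 on input 011.
No string of length < 3 is accepted (BFS exhausts all shorter strings without reaching an accepting state), and 011 is the lexicographically least accepting string of length 3.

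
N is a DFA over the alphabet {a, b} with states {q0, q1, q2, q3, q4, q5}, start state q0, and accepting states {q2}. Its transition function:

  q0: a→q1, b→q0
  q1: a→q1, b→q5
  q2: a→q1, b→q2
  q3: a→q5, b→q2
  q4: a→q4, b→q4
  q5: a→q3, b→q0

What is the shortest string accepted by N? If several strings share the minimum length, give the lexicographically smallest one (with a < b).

abab

A breadth-first search from q0 reaches an accepting state first via the path q0 → q1 → q5 → q3 → q2 on input abab.
No string of length < 4 is accepted (BFS exhausts all shorter strings without reaching an accepting state), and abab is the lexicographically least accepting string of length 4.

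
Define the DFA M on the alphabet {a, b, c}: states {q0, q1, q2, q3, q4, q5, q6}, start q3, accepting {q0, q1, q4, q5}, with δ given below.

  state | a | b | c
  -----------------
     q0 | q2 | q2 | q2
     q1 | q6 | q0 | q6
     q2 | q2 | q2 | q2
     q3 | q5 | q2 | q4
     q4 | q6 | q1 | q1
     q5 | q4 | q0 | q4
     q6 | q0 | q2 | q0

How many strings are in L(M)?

47

The useful subgraph on states {q0, q1, q3, q4, q5, q6} is acyclic, so L(M) is finite; the longest accepting path visits 6 useful states, giving maximum string length 5.
Counting accepting paths from q3 by length: 2 of length 1, 5 of length 2, 8 of length 3, 16 of length 4, 16 of length 5. Total 47.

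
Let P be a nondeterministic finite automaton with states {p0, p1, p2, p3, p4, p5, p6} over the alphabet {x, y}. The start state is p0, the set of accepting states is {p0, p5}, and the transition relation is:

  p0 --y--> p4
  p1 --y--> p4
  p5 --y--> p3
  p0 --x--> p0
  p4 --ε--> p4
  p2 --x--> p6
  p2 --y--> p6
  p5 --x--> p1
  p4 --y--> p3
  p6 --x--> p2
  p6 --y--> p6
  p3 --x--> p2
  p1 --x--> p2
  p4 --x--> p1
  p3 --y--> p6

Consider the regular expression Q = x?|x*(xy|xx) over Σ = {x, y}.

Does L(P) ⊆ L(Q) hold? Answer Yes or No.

Converting the expression Q to a DFA (subset construction, then merging equivalent states) gives the minimal DFA with states {q0, q1, q2, q3}, start state q0, accepting states {q0, q1, q3} and transitions q0: x→q1, y→q2; q1: x→q1, y→q3; q2: x→q2, y→q2; q3: x→q2, y→q2.
Exploring the product automaton P × Q from the start pair (p0, q0), following both machines on each input symbol, reaches 8 state pairs: (p0, q0), (p0, q1), (p4, q2), (p4, q3), (p1, q2), (p3, q2), (p2, q2), (p6, q2).
P accepts in {p0, p5} and Q accepts in {q0, q1, q3}. The reachable pairs whose P-component is accepting are (p0, q0), (p0, q1); in each of them the Q-component is accepting too, so the product for L(P) \ L(Q) (P-component accepting, Q-component rejecting) has no reachable accepting pair and the difference is empty.
Hence every string in L(P) is also in L(Q).

Yes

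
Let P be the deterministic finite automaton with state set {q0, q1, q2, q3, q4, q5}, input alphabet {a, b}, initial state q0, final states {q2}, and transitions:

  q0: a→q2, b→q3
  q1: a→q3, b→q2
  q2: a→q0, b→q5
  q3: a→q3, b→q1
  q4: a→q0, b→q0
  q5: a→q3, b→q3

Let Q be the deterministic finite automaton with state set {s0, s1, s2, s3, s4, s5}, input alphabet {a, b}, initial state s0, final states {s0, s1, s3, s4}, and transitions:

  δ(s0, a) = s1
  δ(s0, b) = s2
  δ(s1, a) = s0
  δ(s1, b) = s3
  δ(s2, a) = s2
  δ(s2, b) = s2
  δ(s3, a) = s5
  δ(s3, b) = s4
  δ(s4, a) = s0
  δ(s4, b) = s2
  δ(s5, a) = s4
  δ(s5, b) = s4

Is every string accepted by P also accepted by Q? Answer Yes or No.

The string bbb is in L(P) but not in L(Q).
So L(P) ⊄ L(Q).

No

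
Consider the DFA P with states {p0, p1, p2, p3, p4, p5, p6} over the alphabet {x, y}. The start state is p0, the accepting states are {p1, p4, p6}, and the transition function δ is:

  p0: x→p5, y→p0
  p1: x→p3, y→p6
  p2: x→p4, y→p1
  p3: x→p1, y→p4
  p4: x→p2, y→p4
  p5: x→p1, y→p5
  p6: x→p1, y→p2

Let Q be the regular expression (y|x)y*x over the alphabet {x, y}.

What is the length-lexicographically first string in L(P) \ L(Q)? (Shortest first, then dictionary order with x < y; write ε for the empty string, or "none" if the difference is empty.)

The string xxy is accepted by P but not by Q.
No shorter string lies in the difference, and xxy is the lexicographically first length-3 string in L(P) \ L(Q).

xxy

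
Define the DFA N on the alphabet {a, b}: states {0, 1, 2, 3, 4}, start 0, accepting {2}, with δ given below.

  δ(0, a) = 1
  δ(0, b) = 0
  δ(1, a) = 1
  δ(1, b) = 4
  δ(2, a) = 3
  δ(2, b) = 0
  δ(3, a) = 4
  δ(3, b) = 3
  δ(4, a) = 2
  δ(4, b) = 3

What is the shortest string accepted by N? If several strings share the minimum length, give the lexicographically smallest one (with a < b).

aba

A breadth-first search from 0 reaches an accepting state first via the path 0 → 1 → 4 → 2 on input aba.
No string of length < 3 is accepted (BFS exhausts all shorter strings without reaching an accepting state), and aba is the lexicographically least accepting string of length 3.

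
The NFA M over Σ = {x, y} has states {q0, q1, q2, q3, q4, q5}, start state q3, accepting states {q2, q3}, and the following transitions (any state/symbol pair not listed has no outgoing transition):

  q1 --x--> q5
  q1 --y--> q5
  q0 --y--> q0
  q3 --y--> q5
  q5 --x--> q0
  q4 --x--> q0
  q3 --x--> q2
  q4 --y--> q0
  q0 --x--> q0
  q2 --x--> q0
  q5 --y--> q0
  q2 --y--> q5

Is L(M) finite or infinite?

finite

The useful states (reachable from q3 and able to reach an accepting state) are {q2, q3}.
Restricted to these states the transition graph has no cycle, so every accepting path has bounded length and L is finite.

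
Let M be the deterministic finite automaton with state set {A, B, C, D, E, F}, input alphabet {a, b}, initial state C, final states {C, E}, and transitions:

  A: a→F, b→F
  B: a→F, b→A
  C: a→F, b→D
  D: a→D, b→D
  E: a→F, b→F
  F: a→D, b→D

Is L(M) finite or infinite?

finite

The useful states (reachable from C and able to reach an accepting state) are {C}.
Restricted to these states the transition graph has no cycle, so every accepting path has bounded length and L is finite.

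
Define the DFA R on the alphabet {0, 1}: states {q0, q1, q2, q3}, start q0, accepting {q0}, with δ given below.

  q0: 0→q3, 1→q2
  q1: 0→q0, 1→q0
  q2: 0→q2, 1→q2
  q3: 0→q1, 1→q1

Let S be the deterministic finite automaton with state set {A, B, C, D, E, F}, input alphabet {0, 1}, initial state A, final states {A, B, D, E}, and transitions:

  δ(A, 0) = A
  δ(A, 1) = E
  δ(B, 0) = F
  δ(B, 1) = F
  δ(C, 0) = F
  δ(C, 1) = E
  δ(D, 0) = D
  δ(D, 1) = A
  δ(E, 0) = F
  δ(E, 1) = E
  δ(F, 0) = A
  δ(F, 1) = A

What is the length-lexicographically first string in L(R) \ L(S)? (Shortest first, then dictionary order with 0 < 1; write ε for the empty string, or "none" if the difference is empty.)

010

The string 010 is accepted by R but not by S.
No shorter string lies in the difference, and 010 is the lexicographically first length-3 string in L(R) \ L(S).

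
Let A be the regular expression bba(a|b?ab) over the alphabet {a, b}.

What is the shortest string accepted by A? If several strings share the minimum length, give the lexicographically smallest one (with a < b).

bbaa

By inspection of the expression, no string of length less than 4 matches, and bbaa is the lexicographically first match of length 4.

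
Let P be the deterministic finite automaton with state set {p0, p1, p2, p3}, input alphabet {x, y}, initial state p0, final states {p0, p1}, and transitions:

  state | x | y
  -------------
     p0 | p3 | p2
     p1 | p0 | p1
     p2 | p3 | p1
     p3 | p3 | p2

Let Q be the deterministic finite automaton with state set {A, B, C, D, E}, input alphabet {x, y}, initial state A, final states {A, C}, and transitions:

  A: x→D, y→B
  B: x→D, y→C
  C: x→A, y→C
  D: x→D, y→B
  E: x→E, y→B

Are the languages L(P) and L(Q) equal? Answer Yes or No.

Exploring the product automaton P × Q from the start pair (p0, A), following both machines on each input symbol, reaches 4 state pairs: (p0, A), (p3, D), (p2, B), (p1, C).
P accepts in {p0, p1} and Q accepts in {A, C}. In every reachable pair the two components are either both accepting — (p0, A), (p1, C) — or both non-accepting, so no string is accepted by exactly one of the machines: L(P) \ L(Q) and L(Q) \ L(P) are both empty.
Hence every string is accepted by P iff it is accepted by Q, and the two languages coincide.

Yes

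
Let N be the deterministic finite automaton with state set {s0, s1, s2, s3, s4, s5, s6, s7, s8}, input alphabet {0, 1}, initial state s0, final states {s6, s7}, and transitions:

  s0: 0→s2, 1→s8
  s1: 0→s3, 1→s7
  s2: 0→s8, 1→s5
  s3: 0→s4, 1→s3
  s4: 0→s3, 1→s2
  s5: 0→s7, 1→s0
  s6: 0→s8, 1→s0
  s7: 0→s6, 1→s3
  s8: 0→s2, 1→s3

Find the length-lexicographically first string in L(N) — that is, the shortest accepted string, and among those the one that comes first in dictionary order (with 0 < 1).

A breadth-first search from s0 reaches an accepting state first via the path s0 → s2 → s5 → s7 on input 010.
No string of length < 3 is accepted (BFS exhausts all shorter strings without reaching an accepting state), and 010 is the lexicographically least accepting string of length 3.

010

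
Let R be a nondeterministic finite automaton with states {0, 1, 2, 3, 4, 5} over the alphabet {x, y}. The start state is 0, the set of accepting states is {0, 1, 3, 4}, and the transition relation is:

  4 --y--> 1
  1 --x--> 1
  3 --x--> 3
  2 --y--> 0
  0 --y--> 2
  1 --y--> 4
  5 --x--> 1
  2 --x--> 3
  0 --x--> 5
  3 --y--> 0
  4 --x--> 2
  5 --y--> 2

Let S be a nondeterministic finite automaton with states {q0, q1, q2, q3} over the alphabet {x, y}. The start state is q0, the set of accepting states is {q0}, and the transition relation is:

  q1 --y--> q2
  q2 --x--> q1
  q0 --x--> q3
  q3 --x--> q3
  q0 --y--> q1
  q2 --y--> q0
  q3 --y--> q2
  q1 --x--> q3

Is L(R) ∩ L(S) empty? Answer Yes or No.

The empty string ε is accepted by both R and S.
Hence L(R) ∩ L(S) ≠ ∅.

No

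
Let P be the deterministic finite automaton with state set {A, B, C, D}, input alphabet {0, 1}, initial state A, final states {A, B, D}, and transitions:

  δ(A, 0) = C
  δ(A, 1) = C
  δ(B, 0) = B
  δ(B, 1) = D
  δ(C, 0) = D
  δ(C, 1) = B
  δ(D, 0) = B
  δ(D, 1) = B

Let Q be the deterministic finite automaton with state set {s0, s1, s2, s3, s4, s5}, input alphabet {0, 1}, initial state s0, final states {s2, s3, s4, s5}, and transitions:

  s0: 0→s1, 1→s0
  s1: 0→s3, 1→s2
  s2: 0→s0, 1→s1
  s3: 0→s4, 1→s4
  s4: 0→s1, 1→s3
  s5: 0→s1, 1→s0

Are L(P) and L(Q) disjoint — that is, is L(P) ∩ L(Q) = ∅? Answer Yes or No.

The string 00 is accepted by both P and Q.
Hence L(P) ∩ L(Q) ≠ ∅.

No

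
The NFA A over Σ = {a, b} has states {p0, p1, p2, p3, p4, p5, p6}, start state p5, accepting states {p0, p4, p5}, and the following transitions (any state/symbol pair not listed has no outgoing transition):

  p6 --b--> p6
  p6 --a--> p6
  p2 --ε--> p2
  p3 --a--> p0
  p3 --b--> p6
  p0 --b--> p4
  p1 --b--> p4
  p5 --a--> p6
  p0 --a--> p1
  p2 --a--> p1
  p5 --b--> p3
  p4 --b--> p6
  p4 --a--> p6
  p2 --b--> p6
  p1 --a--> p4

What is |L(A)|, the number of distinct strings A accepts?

The useful subgraph on states {p0, p1, p3, p4, p5} is acyclic, so L(A) is finite; the longest accepting path visits 5 useful states, giving maximum string length 4.
Counting accepting paths from p5 by length: 1 of length 0, 1 of length 2, 1 of length 3, 2 of length 4. Total 5.

5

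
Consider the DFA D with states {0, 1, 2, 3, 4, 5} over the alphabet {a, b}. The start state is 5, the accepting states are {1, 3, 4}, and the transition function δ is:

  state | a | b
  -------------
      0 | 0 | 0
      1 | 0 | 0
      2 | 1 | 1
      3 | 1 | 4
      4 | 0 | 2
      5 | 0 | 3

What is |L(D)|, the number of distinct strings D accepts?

The useful subgraph on states {1, 2, 3, 4, 5} is acyclic, so L(D) is finite; the longest accepting path visits 5 useful states, giving maximum string length 4.
Counting accepting paths from 5 by length: 1 of length 1, 2 of length 2, 2 of length 4. Total 5.

5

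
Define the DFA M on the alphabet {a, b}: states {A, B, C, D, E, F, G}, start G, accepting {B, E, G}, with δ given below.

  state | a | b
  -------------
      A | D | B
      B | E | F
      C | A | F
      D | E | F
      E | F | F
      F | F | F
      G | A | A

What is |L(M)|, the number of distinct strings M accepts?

The useful subgraph on states {A, B, D, E, G} is acyclic, so L(M) is finite; the longest accepting path visits 4 useful states, giving maximum string length 3.
Counting accepting paths from G by length: 1 of length 0, 2 of length 2, 4 of length 3. Total 7.

7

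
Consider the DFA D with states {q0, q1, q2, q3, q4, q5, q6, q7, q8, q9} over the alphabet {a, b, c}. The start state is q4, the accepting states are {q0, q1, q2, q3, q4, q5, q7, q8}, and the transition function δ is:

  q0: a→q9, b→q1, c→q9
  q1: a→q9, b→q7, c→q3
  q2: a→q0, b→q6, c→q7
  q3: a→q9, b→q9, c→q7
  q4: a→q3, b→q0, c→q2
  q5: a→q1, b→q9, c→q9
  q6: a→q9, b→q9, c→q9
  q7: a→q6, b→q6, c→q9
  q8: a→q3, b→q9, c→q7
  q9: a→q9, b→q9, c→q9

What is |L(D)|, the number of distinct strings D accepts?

The useful subgraph on states {q0, q1, q2, q3, q4, q7} is acyclic, so L(D) is finite; the longest accepting path visits 6 useful states, giving maximum string length 5.
Counting accepting paths from q4 by length: 1 of length 0, 3 of length 1, 4 of length 2, 3 of length 3, 3 of length 4, 1 of length 5. Total 15.

15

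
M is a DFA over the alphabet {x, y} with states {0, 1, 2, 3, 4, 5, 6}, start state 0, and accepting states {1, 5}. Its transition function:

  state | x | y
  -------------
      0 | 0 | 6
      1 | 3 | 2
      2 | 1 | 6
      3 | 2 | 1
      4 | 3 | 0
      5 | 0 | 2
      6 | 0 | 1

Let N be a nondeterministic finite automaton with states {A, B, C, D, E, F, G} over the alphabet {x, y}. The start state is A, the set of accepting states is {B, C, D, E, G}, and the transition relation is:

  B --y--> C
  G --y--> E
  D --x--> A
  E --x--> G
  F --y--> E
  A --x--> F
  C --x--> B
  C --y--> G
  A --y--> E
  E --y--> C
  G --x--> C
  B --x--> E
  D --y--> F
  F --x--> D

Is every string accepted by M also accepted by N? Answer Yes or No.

Yes

Exploring the product automaton M × N from the start pair (0, A), following both machines on each input symbol, reaches 23 state pairs: (0, A), (0, F), (6, E), (0, D), (0, G), (1, C), (6, F), (0, C), (3, B), (2, G), (1, E), (0, B), (6, G), (2, E), (3, G), (2, C), (0, E), (6, C), (1, G), (1, B), (3, C), (3, E), (2, B).
M accepts in {1, 5} and N accepts in {B, C, D, E, G}. The reachable pairs whose M-component is accepting are (1, C), (1, E), (1, G), (1, B); in each of them the N-component is accepting too, so the product for L(M) \ L(N) (M-component accepting, N-component rejecting) has no reachable accepting pair and the difference is empty.
Hence every string in L(M) is also in L(N).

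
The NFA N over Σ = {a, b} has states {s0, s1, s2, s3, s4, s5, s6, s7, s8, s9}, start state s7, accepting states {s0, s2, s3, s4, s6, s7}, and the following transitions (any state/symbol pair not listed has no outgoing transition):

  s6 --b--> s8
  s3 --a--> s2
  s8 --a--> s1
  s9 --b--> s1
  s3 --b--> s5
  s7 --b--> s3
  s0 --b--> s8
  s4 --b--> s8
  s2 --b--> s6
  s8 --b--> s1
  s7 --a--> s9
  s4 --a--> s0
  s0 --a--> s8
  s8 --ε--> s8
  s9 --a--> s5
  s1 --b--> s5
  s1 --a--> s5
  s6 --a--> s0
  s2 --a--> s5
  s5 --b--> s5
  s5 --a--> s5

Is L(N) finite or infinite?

The useful states (reachable from s7 and able to reach an accepting state) are {s0, s2, s3, s6, s7}.
Restricted to these states the transition graph has no cycle, so every accepting path has bounded length and L is finite.

finite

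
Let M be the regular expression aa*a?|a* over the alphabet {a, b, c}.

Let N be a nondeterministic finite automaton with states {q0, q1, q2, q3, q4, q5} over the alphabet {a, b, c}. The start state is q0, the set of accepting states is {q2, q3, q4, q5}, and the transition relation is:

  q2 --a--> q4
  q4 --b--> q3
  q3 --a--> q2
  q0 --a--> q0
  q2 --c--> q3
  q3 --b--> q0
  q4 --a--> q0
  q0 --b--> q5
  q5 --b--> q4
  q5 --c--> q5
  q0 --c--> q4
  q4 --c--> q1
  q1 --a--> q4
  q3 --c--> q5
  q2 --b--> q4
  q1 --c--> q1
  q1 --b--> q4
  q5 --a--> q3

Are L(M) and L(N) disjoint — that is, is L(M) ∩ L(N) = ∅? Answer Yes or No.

Yes

Converting the expression M to a DFA (subset construction, then merging equivalent states) gives the minimal DFA with states {m0, m1}, start state m0, accepting states {m0} and transitions m0: a→m0, b→m1, c→m1; m1: a→m1, b→m1, c→m1.
Exploring the product automaton M × N from the start pair (m0, q0), following both machines on each input symbol, reaches 7 state pairs: (m0, q0), (m1, q5), (m1, q4), (m1, q3), (m1, q0), (m1, q1), (m1, q2).
M accepts in {m0} and N accepts in {q2, q3, q4, q5}; no reachable pair has both components accepting, so no string drives both machines to acceptance simultaneously and L(M) ∩ L(N) = ∅.
So no string is accepted by both, and the intersection is empty.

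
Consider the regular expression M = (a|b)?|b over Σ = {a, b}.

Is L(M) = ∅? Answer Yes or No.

No

The empty string ε matches the expression, so it belongs to L(M).
Since L(M) contains at least one string, it is not empty.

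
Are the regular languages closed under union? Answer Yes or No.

Yes

Given DFAs for L₁ and L₂, run them in parallel: the product automaton on Q₁ × Q₂ that accepts when either component is accepting recognises L₁ ∪ L₂ (equivalently, R₁ | R₂ is a regular expression for it).
So the regular languages are closed under union.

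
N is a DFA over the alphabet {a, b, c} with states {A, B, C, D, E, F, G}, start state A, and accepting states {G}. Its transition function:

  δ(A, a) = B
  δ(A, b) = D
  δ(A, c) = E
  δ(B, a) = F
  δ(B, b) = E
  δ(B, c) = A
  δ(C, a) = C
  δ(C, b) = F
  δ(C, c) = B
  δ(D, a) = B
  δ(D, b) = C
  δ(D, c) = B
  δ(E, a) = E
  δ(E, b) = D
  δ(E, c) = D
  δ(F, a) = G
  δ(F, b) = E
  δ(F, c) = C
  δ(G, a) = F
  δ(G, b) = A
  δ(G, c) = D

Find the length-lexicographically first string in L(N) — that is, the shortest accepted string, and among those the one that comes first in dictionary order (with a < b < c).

aaa

A breadth-first search from A reaches an accepting state first via the path A → B → F → G on input aaa.
No string of length < 3 is accepted (BFS exhausts all shorter strings without reaching an accepting state), and aaa is the lexicographically least accepting string of length 3.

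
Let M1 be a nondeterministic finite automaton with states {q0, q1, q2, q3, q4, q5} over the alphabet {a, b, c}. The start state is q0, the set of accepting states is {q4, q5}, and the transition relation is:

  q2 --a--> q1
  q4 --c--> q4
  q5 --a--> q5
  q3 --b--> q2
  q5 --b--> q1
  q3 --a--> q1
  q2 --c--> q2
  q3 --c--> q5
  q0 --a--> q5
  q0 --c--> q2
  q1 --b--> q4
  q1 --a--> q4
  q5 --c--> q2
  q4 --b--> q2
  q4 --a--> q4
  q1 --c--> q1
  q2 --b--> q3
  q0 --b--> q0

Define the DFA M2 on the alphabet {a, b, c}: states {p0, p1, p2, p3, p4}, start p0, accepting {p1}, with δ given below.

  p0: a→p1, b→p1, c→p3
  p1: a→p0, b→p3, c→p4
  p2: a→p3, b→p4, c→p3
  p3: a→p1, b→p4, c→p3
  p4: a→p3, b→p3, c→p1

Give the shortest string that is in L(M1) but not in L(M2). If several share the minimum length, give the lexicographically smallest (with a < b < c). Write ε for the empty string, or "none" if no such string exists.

The string aa is accepted by M1 but not by M2.
No shorter string lies in the difference, and aa is the lexicographically first length-2 string in L(M1) \ L(M2).

aa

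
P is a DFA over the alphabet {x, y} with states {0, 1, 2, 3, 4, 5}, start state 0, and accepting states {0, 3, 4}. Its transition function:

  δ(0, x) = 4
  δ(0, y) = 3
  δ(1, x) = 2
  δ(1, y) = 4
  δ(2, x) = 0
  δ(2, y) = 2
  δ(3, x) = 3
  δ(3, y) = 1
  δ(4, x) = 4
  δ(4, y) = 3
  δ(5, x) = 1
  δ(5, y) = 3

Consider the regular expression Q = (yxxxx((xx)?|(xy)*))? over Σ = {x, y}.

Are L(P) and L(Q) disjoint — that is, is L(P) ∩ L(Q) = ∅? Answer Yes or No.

No

The empty string ε is accepted by both P and Q.
Hence L(P) ∩ L(Q) ≠ ∅.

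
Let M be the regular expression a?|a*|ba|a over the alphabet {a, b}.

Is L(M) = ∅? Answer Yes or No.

The empty string ε matches the expression, so it belongs to L(M).
Since L(M) contains at least one string, it is not empty.

No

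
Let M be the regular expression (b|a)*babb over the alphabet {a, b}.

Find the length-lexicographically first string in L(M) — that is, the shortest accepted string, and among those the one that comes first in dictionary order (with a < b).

babb

By inspection of the expression, no string of length less than 4 matches, and babb is the lexicographically first match of length 4.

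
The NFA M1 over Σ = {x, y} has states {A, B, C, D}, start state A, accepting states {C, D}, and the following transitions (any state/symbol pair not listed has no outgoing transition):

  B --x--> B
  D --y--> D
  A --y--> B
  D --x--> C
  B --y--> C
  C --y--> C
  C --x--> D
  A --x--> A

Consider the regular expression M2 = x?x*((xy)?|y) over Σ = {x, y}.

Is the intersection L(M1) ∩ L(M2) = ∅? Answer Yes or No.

Yes

Converting the expression M2 to a DFA (subset construction, then merging equivalent states) gives the minimal DFA with states {r0, r1, r2}, start state r0, accepting states {r0, r1} and transitions r0: x→r0, y→r1; r1: x→r2, y→r2; r2: x→r2, y→r2.
Exploring the product automaton M1 × M2 from the start pair (A, r0), following both machines on each input symbol, reaches 5 state pairs: (A, r0), (B, r1), (B, r2), (C, r2), (D, r2).
M1 accepts in {C, D} and M2 accepts in {r0, r1}; no reachable pair has both components accepting, so no string drives both machines to acceptance simultaneously and L(M1) ∩ L(M2) = ∅.
So no string is accepted by both, and the intersection is empty.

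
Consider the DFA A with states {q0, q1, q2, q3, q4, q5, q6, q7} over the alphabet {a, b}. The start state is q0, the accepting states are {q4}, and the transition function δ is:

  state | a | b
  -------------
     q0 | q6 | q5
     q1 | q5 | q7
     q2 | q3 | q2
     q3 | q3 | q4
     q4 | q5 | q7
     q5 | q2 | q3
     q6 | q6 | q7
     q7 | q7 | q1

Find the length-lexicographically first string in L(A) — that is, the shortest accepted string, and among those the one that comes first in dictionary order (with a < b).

A breadth-first search from q0 reaches an accepting state first via the path q0 → q5 → q3 → q4 on input bbb.
No string of length < 3 is accepted (BFS exhausts all shorter strings without reaching an accepting state), and bbb is the lexicographically least accepting string of length 3.

bbb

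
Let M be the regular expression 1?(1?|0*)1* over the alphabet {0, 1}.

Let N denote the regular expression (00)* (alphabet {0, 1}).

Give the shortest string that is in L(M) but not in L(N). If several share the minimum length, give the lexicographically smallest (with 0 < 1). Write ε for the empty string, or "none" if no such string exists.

The string 0 is accepted by M but not by N.
No shorter string lies in the difference, and 0 is the lexicographically first length-1 string in L(M) \ L(N).

0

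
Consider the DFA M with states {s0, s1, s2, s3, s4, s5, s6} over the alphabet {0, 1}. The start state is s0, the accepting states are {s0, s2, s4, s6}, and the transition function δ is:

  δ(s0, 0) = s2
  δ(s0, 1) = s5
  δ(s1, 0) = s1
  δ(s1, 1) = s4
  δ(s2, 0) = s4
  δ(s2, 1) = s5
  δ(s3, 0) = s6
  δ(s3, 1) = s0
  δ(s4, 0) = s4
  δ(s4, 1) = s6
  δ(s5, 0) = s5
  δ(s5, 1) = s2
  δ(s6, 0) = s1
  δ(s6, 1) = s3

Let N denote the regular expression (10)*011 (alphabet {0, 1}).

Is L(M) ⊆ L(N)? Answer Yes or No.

The empty string ε is in L(M) but not in L(N).
So L(M) ⊄ L(N).

No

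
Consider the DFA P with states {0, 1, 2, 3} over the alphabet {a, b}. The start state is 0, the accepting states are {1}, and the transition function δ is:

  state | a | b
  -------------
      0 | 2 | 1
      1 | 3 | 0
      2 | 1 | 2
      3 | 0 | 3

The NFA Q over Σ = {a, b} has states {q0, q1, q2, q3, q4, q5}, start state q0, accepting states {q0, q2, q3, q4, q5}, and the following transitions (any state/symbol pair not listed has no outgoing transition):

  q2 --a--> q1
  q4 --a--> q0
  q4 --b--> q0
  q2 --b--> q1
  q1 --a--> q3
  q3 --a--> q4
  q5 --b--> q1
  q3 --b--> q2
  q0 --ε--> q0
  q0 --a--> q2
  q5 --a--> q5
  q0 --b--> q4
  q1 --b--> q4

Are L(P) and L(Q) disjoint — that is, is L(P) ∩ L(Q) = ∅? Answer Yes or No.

The string b is accepted by both P and Q.
Hence L(P) ∩ L(Q) ≠ ∅.

No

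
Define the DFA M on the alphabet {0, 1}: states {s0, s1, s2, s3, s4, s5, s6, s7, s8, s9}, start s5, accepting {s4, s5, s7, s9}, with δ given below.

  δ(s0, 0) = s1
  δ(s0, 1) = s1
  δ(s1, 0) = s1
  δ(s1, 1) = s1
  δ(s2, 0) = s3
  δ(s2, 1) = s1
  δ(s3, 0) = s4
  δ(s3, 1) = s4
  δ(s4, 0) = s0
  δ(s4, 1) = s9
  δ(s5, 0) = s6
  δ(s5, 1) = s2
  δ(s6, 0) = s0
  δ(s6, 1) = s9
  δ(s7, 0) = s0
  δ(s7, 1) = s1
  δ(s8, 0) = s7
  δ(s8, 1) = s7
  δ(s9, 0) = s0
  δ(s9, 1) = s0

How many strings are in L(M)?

The useful subgraph on states {s2, s3, s4, s5, s6, s9} is acyclic, so L(M) is finite; the longest accepting path visits 5 useful states, giving maximum string length 4.
Counting accepting paths from s5 by length: 1 of length 0, 1 of length 2, 2 of length 3, 2 of length 4. Total 6.

6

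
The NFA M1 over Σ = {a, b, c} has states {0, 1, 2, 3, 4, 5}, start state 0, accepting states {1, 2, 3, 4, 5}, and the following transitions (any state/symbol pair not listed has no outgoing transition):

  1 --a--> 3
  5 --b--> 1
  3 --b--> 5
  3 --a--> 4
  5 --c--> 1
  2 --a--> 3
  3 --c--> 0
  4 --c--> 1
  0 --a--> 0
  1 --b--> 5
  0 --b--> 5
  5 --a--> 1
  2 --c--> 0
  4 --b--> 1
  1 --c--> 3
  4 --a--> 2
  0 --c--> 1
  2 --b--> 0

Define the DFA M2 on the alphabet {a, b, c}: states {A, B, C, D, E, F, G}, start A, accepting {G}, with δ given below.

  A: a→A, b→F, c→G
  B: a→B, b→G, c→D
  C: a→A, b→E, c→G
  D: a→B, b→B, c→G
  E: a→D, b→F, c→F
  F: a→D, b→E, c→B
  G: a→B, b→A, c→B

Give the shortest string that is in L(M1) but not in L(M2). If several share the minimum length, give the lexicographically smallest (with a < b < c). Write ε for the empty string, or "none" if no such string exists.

The string b is accepted by M1 but not by M2.
No shorter string lies in the difference, and b is the lexicographically first length-1 string in L(M1) \ L(M2).

b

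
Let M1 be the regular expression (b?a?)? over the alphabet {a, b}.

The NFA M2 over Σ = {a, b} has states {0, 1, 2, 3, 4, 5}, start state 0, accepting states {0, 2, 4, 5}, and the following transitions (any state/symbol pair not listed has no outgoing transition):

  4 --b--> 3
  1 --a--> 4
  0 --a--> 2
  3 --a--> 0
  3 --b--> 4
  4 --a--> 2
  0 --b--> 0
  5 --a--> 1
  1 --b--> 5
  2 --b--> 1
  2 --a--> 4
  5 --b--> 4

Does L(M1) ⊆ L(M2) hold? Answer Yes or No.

Yes

Converting the expression M1 to a DFA (subset construction, then merging equivalent states) gives the minimal DFA with states {r0, r1, r2, r3}, start state r0, accepting states {r0, r1, r2} and transitions r0: a→r1, b→r2; r1: a→r3, b→r3; r2: a→r1, b→r3; r3: a→r3, b→r3.
Exploring the product automaton M1 × M2 from the start pair (r0, 0), following both machines on each input symbol, reaches 9 state pairs: (r0, 0), (r1, 2), (r2, 0), (r3, 4), (r3, 1), (r3, 0), (r3, 2), (r3, 3), (r3, 5).
M1 accepts in {r0, r1, r2} and M2 accepts in {0, 2, 4, 5}. The reachable pairs whose M1-component is accepting are (r0, 0), (r1, 2), (r2, 0); in each of them the M2-component is accepting too, so the product for L(M1) \ L(M2) (M1-component accepting, M2-component rejecting) has no reachable accepting pair and the difference is empty.
Hence every string in L(M1) is also in L(M2).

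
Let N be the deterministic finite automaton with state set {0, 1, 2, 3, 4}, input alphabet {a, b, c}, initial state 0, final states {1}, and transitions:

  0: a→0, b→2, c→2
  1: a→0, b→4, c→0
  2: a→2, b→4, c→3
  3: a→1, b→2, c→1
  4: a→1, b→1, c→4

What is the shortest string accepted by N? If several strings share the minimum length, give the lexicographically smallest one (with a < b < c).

A breadth-first search from 0 reaches an accepting state first via the path 0 → 2 → 4 → 1 on input bba.
No string of length < 3 is accepted (BFS exhausts all shorter strings without reaching an accepting state), and bba is the lexicographically least accepting string of length 3.

bba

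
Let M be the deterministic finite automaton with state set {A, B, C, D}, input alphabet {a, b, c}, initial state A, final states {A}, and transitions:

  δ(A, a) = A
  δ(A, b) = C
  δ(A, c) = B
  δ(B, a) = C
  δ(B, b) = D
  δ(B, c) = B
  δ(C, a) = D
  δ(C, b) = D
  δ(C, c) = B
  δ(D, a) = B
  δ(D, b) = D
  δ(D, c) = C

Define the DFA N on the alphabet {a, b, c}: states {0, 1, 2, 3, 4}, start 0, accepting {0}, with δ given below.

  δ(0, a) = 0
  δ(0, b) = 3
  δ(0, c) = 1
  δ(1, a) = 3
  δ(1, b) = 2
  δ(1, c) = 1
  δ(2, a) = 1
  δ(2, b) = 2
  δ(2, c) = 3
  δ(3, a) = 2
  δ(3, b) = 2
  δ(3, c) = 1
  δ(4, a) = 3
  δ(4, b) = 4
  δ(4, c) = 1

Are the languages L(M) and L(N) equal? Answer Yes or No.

Yes

Exploring the product automaton M × N from the start pair (A, 0), following both machines on each input symbol, reaches 4 state pairs: (A, 0), (C, 3), (B, 1), (D, 2).
M accepts in {A} and N accepts in {0}. In every reachable pair the two components are either both accepting — (A, 0) — or both non-accepting, so no string is accepted by exactly one of the machines: L(M) \ L(N) and L(N) \ L(M) are both empty.
Hence every string is accepted by M iff it is accepted by N, and the two languages coincide.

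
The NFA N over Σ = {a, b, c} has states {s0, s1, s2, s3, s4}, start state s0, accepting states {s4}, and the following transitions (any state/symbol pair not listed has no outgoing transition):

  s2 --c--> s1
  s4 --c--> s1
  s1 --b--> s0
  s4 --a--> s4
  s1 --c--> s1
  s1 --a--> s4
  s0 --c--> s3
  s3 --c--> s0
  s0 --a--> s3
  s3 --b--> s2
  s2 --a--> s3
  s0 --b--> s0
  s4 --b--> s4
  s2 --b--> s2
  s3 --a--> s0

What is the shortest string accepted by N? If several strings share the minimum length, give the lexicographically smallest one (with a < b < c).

abca

A breadth-first search from s0 reaches an accepting state first via the path s0 → s3 → s2 → s1 → s4 on input abca.
No string of length < 4 is accepted (BFS exhausts all shorter strings without reaching an accepting state), and abca is the lexicographically least accepting string of length 4.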